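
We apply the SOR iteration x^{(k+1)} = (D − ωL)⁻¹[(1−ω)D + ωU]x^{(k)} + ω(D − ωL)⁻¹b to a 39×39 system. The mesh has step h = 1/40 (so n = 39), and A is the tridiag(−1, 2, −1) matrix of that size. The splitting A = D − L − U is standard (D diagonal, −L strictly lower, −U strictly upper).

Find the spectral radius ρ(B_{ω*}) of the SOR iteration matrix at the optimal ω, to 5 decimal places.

ρ_SOR = 0.85450

ρ_J = max_k |cos(kπ/40)| = cos(π/40) = 0.99692
√(1−ρ_J²) = |sin(π/40)| = 0.078459
Young: ω* = 2/(1+√(1−ρ_J²)) = 2/(1+0.078459) = 2/1.078459 = 1.85450.
ρ_SOR = ω* − 1 ≈ 0.85450.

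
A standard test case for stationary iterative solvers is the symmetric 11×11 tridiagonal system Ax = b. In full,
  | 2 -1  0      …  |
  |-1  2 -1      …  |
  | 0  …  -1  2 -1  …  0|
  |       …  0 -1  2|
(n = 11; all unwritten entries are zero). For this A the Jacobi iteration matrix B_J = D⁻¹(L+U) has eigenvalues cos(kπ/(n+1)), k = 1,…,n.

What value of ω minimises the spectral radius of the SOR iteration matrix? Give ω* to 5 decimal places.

B_J for the 11×11 system has eigenvalues cos(kπ/12); ρ_J = cos(π/12) = 0.96593.
√(1 − cos²(π/12)) = sin(π/12) ≈ 0.258819.
So ω* = 2/1.258819 = 1.58879 (Young).
Hence ρ(B_{ω*}) = 1.58879 − 1 = 0.58879.

ω* = 1.58879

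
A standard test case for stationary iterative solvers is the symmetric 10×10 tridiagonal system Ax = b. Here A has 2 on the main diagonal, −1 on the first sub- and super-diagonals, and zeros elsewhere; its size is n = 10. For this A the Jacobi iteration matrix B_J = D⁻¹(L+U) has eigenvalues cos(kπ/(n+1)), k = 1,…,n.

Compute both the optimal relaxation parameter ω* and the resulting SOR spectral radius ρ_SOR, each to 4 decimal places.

spectrum of D⁻¹(L+U) = {cos(kπ/11) : 1≤k≤10}; ρ_J = cos(π/11) = 0.9595.
1 − cos²(π/11) = sin²(π/11) ⇒ √(1−ρ_J²) = sin(π/11) = 0.28173.
ω* = 2 / (1 + 0.28173) = 2 / 1.28173 ≈ 1.5604.
ρ_SOR = ω* − 1 ≈ 0.5604.

ω* = 1.5604, ρ_SOR = 0.5604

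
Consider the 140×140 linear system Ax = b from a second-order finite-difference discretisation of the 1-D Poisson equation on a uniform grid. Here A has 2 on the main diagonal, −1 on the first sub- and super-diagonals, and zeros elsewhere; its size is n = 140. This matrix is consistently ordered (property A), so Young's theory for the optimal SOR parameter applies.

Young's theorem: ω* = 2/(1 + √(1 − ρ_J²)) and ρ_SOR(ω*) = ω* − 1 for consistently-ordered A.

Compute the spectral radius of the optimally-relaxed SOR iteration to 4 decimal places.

ρ_SOR = 0.9564

spectrum of D⁻¹(L+U) = {cos(kπ/141) : 1≤k≤140}; ρ_J = cos(π/141) = 0.9998.
√(1−ρ_J²) = |sin(π/141)| = 0.02228
ω* = 2 / (1 + 0.02228) = 2 / 1.02228 ≈ 1.9564.
At ω = 1.9564 every |λ(B_ω)| = ω−1, so ρ_SOR = 0.9564.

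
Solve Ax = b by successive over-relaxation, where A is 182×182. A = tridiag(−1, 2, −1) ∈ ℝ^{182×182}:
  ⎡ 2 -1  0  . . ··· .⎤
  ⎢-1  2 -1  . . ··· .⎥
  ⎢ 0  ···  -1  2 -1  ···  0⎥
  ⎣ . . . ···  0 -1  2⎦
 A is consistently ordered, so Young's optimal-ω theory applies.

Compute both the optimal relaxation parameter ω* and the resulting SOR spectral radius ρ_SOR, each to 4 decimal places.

n=182: λ(B_J) = 1 − λ(A)/2 = cos(kπ/183); k=1 gives ρ_J = 0.9999.
1 − cos²(π/183) = sin²(π/183) ⇒ √(1−ρ_J²) = sin(π/183) = 0.01717.
ω* = 2/(1+0.01717) = 1.9662
At ω = 1.9662 every |λ(B_ω)| = ω−1, so ρ_SOR = 0.9662.

ω* = 1.9662, ρ_SOR = 0.9662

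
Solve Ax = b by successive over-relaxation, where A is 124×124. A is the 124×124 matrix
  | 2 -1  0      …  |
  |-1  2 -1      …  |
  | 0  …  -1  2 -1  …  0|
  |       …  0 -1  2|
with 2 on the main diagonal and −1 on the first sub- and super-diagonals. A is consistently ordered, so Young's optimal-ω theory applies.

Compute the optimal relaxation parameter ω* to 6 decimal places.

ω* = 1.950972

½·tridiag(1,0,1) at n=124: λ_k = cos(kπ/125); max |λ| at k=1 ⇒ ρ_J = cos(π/125) ≈ 0.999684.
1 − cos²(π/125) = sin²(π/125) ⇒ √(1−ρ_J²) = sin(π/125) = 0.0251301.
Then 2/(1+√(1−ρ_J²)) = 2/(1+0.0251301); ω* = 2/1.0251301 = 1.950972.
At ω = 1.950972 every |λ(B_ω)| = ω−1, so ρ_SOR = 0.950972.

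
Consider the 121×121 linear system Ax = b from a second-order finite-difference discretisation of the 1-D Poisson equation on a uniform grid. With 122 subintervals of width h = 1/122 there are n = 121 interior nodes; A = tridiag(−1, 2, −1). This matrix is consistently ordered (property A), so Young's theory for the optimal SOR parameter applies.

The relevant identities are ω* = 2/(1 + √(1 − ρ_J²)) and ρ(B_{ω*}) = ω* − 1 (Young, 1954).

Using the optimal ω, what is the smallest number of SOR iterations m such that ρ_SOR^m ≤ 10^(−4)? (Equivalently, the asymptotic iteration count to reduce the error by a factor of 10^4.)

m = 179

½·tridiag(1,0,1) at n=121: λ_k = cos(kπ/122); max |λ| at k=1 ⇒ ρ_J = cos(π/122) ≈ 0.9996685.
1 − cos²(π/122) = sin²(π/122) ⇒ √(1−ρ_J²) = sin(π/122) = 0.0257479.
Then 2/(1+√(1−ρ_J²)) = 2/(1+0.0257479); ω* = 2/1.0257479 = 1.9497968.
and ρ(B_{ω*}) = 1.9497968 − 1 = 0.9497968.
Need (0.9497968)^m ≤ 10^(−4): m ≥ 4·ln10/|ln 0.9497968| = 9.21034/0.0515072 = 178.817 ⇒ m = 179.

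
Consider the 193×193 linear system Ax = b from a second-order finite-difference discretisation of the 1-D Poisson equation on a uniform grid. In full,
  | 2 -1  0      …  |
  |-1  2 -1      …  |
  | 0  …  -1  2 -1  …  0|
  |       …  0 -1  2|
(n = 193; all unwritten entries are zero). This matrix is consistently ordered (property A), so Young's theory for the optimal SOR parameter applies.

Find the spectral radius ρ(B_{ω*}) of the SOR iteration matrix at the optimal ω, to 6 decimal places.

spectrum of D⁻¹(L+U) = {cos(kπ/194) : 1≤k≤193}; ρ_J = cos(π/194) = 0.999869.
√(1−ρ_J²) = |sin(π/194)| = 0.0161931
[ω*] 2 ÷ (1 + 0.0161931) = 2 ÷ 1.0161931 = 1.968130.
and ρ(B_{ω*}) = 1.968130 − 1 = 0.968130.

ρ_SOR = 0.968130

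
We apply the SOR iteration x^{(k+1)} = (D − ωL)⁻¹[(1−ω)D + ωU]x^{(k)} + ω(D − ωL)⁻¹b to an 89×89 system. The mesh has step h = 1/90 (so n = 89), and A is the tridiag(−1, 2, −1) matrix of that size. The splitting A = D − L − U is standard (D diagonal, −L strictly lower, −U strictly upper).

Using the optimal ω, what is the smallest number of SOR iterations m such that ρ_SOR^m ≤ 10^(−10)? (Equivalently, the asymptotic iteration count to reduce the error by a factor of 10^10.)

m = 330

n=89: λ(B_J) = 1 − λ(A)/2 = cos(kπ/90); k=1 gives ρ_J = 0.9993908.
root = sin(π/90) = 0.0348995  (since 1−cos² = sin²).
[ω*] 2 ÷ (1 + 0.0348995) = 2 ÷ 1.0348995 = 1.9325548.
[ρ_SOR] ω* − 1 = 0.9325548.
ρ_SOR^m ≤ 10^(−10) ⇔ m ≥ 10·ln10/(−ln 0.9325548) = 23.0259/0.0698274 = 329.755; m = ⌈329.755⌉ = 330.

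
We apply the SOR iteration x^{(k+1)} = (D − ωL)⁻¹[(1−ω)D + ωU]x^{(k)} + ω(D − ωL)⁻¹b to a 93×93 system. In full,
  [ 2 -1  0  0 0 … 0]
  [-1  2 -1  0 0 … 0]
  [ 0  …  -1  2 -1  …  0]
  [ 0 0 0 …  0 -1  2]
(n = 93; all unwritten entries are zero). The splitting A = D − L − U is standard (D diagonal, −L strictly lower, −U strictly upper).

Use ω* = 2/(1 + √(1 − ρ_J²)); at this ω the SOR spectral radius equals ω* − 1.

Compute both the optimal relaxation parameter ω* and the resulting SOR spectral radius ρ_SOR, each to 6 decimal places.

With n=93, ρ(Jacobi) = cos(π/94) = 0.999442.
1 − cos²(π/94) = sin²(π/94) ⇒ √(1−ρ_J²) = sin(π/94) = 0.0334150.
ω* = 2/(1 + 0.0334150) = 2/1.0334150 = 1.935331.
[ρ_SOR] ω* − 1 = 0.935331.

ω* = 1.935331, ρ_SOR = 0.935331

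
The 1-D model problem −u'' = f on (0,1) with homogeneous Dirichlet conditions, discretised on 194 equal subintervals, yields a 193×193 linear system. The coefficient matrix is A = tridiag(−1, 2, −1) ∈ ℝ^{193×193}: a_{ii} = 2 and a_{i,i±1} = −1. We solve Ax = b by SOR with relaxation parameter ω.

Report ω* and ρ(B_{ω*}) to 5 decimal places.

½·tridiag(1,0,1) at n=193: λ_k = cos(kπ/194); max |λ| at k=1 ⇒ ρ_J = cos(π/194) ≈ 0.99987.
√(1−ρ_J²) = |sin(π/194)| = 0.016193
So ω* = 2/1.016193 = 1.96813 (Young).
ρ(B_{ω*}) = ω*−1 = 0.96813

ω* = 1.96813, ρ_SOR = 0.96813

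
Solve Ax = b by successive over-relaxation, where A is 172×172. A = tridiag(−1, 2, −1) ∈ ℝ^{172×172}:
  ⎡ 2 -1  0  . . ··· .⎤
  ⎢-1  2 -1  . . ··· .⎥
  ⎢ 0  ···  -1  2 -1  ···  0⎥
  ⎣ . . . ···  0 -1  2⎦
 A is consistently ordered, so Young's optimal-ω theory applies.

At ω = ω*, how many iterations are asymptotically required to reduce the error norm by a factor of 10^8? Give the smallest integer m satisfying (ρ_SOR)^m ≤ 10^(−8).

½·tridiag(1,0,1) at n=172: λ_k = cos(kπ/173); max |λ| at k=1 ⇒ ρ_J = cos(π/173) ≈ 0.9998351.
√(1 − cos²(π/173)) = sin(π/173) ≈ 0.0181585.
[ω*] 2 ÷ (1 + 0.0181585) = 2 ÷ 1.0181585 = 1.9643307.
[ρ_SOR] ω* − 1 = 0.9643307.
Need (0.9643307)^m ≤ 10^(−8): m ≥ 8·ln10/|ln 0.9643307| = 18.4207/0.036321 = 507.164 ⇒ m = 508.

m = 508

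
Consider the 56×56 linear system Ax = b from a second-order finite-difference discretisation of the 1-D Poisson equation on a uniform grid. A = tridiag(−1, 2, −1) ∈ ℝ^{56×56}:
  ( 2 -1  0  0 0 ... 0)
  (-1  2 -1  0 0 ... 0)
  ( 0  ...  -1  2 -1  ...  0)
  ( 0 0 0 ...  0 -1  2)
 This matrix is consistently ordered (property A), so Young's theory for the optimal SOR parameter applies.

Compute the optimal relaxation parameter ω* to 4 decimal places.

ω* = 1.8956

spectrum of D⁻¹(L+U) = {cos(kπ/57) : 1≤k≤56}; ρ_J = cos(π/57) = 0.9985.
√(1 − cos²(π/57)) = sin(π/57) ≈ 0.05509.
Then 2/(1+√(1−ρ_J²)) = 2/(1+0.05509); ω* = 2/1.05509 = 1.8956.
Hence ρ(B_{ω*}) = 1.8956 − 1 = 0.8956.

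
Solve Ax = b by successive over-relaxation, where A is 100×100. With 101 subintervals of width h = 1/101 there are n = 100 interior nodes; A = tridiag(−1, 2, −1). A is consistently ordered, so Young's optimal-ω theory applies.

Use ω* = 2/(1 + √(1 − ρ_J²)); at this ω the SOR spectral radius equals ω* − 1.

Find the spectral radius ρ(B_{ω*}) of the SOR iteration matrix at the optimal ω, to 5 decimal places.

[ρ_J] n=100: ρ(B_J) = cos(π/(n+1)) = cos(π/101) = 0.99952.
root = sin(π/101) = 0.031100  (since 1−cos² = sin²).
ω* = 2/(1+0.031100) = 1.93968
At ω = 1.93968 every |λ(B_ω)| = ω−1, so ρ_SOR = 0.93968.

ρ_SOR = 0.93968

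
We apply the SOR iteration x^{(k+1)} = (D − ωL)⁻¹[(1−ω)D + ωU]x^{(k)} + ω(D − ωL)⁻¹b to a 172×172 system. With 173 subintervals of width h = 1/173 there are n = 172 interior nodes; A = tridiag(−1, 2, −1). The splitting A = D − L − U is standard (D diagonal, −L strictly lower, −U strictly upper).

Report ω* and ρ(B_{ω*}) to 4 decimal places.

ω* = 1.9643, ρ_SOR = 0.9643

spectrum of D⁻¹(L+U) = {cos(kπ/173) : 1≤k≤172}; ρ_J = cos(π/173) = 0.9998.
1 − cos²(π/173) = sin²(π/173) ⇒ √(1−ρ_J²) = sin(π/173) = 0.01816.
So ω* = 2/1.01816 = 1.9643 (Young).
ρ_SOR = ω* − 1 ≈ 0.9643.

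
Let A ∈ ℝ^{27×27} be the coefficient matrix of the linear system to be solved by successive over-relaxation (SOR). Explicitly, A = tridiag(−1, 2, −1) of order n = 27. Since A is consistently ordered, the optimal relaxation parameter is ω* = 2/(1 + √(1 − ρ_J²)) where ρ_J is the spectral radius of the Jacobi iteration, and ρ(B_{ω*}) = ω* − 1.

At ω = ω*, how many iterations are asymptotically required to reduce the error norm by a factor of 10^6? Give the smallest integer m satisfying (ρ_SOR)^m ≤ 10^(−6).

m = 62

spectrum of D⁻¹(L+U) = {cos(kπ/28) : 1≤k≤27}; ρ_J = cos(π/28) = 0.9937122.
√(1−ρ_J²) = |sin(π/28)| = 0.1119645
Young: ω* = 2/(1+√(1−ρ_J²)) = 2/(1+0.1119645) = 2/1.1119645 = 1.7986186.
ρ_SOR = ω* − 1 ≈ 0.7986186.
ρ_SOR^m ≤ 10^(−6) ⇔ m ≥ 6·ln10/(−ln 0.7986186) = 13.8155/0.224872 = 61.437; m = ⌈61.437⌉ = 62.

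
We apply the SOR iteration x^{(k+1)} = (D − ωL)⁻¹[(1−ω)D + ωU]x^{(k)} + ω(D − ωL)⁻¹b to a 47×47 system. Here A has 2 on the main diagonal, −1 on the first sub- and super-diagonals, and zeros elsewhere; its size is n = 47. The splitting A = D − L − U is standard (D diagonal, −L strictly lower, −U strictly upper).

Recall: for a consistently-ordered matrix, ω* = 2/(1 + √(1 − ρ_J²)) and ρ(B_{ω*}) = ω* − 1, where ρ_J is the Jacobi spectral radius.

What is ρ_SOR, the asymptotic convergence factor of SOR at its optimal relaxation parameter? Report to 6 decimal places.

With n=47, ρ(Jacobi) = cos(π/48) = 0.997859.
√(1−ρ_J²) simplifies to sin(π/48) = 0.0654031.
[ω*] 2 ÷ (1 + 0.0654031) = 2 ÷ 1.0654031 = 1.877224.
ρ(B_{ω*}) = ω*−1 = 0.877224

ρ_SOR = 0.877224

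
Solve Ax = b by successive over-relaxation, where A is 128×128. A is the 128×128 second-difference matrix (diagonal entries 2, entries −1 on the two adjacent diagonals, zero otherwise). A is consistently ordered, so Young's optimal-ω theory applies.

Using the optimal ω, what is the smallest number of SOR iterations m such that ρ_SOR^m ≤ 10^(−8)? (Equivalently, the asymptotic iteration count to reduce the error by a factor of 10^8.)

m = 379

ρ_J = max_k |cos(kπ/129)| = cos(π/129) = 0.9997035
√(1−ρ_J²) simplifies to sin(π/129) = 0.0243510.
Young: ω* = 2/(1+√(1−ρ_J²)) = 2/(1+0.0243510) = 2/1.0243510 = 1.9524558.
[ρ_SOR] ω* − 1 = 0.9524558.
8·ln10 = 18.4207; −ln(0.9524558) = 0.0487116; m = ⌈18.4207/0.0487116⌉ = ⌈378.158⌉ = 379.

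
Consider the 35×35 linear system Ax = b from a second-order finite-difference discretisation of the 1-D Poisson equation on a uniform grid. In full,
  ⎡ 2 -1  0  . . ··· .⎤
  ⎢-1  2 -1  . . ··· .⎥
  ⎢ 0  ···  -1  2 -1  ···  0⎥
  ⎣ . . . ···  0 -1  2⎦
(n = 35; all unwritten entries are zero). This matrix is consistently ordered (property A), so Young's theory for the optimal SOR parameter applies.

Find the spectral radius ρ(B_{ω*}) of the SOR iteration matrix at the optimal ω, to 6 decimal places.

ρ_J = max_k |cos(kπ/36)| = cos(π/36) = 0.996195
1 − cos²(π/36) = sin²(π/36) ⇒ √(1−ρ_J²) = sin(π/36) = 0.0871557.
So ω* = 2/1.0871557 = 1.839663 (Young).
ρ_SOR = ω* − 1 = 1.839663 − 1 = 0.839663.

ρ_SOR = 0.839663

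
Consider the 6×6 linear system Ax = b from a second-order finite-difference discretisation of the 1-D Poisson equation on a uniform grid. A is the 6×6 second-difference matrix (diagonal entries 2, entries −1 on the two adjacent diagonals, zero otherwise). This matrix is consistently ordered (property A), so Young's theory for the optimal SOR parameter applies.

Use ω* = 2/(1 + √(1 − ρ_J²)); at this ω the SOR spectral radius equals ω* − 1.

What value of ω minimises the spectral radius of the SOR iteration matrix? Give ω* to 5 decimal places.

With n=6, ρ(Jacobi) = cos(π/7) = 0.90097.
1 − cos²(π/7) = sin²(π/7) ⇒ √(1−ρ_J²) = sin(π/7) = 0.433884.
[ω*] 2 ÷ (1 + 0.433884) = 2 ÷ 1.433884 = 1.39481.
Hence ρ(B_{ω*}) = 1.39481 − 1 = 0.39481.

ω* = 1.39481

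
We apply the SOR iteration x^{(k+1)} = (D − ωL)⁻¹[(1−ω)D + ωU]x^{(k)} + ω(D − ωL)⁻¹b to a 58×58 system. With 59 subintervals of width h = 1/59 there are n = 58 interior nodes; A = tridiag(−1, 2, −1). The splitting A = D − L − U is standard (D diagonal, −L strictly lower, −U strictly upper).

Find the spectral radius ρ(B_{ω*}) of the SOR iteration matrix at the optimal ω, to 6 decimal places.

ρ_SOR = 0.898935

spectrum of D⁻¹(L+U) = {cos(kπ/59) : 1≤k≤58}; ρ_J = cos(π/59) = 0.998583.
√(1−ρ_J²) simplifies to sin(π/59) = 0.0532222.
So ω* = 2/1.0532222 = 1.898935 (Young).
ρ(B_{ω*}) = ω*−1 = 0.898935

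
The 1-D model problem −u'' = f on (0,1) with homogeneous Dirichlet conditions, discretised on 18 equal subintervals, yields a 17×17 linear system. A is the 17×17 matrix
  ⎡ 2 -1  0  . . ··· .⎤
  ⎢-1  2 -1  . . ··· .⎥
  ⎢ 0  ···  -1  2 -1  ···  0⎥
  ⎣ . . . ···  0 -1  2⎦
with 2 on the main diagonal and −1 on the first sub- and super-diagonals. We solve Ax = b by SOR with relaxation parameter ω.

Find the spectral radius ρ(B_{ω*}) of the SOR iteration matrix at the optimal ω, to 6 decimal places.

With n=17, ρ(Jacobi) = cos(π/18) = 0.984808.
√(1−ρ_J²) simplifies to sin(π/18) = 0.1736482.
ω* = 2/(1 + 0.1736482) = 2/1.1736482 = 1.704088.
At ω = 1.704088 every |λ(B_ω)| = ω−1, so ρ_SOR = 0.704088.

ρ_SOR = 0.704088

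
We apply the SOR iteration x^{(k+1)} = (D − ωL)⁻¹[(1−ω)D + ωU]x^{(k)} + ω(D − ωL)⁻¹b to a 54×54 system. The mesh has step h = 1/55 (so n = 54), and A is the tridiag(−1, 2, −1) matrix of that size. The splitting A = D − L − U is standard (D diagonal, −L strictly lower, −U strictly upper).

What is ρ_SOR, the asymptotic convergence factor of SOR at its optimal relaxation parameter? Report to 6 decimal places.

[ρ_J] n=54: ρ(B_J) = cos(π/(n+1)) = cos(π/55) = 0.998369.
√(1 − cos²(π/55)) = sin(π/55) ≈ 0.0570888.
[ω*] 2 ÷ (1 + 0.0570888) = 2 ÷ 1.0570888 = 1.891989.
At ω = 1.891989 every |λ(B_ω)| = ω−1, so ρ_SOR = 0.891989.

ρ_SOR = 0.891989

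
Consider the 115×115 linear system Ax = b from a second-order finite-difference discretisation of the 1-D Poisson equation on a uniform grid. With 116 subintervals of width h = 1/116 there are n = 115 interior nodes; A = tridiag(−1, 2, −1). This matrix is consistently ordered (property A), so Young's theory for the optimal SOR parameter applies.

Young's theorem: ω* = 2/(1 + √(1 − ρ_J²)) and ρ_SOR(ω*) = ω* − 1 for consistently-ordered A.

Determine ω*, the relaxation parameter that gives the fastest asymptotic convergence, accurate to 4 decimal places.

ω* = 1.9473

spectrum of D⁻¹(L+U) = {cos(kπ/116) : 1≤k≤115}; ρ_J = cos(π/116) = 0.9996.
√(1−ρ_J²) simplifies to sin(π/116) = 0.02708.
[ω*] 2 ÷ (1 + 0.02708) = 2 ÷ 1.02708 = 1.9473.
and ρ(B_{ω*}) = 1.9473 − 1 = 0.9473.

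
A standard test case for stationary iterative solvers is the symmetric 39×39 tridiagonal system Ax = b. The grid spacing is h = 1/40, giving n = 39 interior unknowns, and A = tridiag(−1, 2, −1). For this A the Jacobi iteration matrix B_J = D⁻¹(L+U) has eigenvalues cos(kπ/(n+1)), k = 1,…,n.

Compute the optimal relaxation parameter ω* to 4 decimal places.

ω* = 1.8545

n=39: λ(B_J) = 1 − λ(A)/2 = cos(kπ/40); k=1 gives ρ_J = 0.9969.
√(1−ρ_J²) simplifies to sin(π/40) = 0.07846.
Then 2/(1+√(1−ρ_J²)) = 2/(1+0.07846); ω* = 2/1.07846 = 1.8545.
ρ_SOR = ω* − 1 ≈ 0.8545.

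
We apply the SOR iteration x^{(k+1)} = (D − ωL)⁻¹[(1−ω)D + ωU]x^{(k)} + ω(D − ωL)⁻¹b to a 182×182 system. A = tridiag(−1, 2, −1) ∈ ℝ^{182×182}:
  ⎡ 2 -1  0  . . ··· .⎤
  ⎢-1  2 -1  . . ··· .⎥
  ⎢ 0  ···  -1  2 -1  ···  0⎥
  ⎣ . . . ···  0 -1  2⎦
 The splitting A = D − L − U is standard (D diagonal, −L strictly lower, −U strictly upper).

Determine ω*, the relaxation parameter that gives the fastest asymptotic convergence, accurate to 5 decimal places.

With n=182, ρ(Jacobi) = cos(π/183) = 0.99985.
√(1−ρ_J²) simplifies to sin(π/183) = 0.017166.
ω* = 2/(1 + 0.017166) = 2/1.017166 = 1.96625.
ρ(B_{ω*}) = ω*−1 = 0.96625

ω* = 1.96625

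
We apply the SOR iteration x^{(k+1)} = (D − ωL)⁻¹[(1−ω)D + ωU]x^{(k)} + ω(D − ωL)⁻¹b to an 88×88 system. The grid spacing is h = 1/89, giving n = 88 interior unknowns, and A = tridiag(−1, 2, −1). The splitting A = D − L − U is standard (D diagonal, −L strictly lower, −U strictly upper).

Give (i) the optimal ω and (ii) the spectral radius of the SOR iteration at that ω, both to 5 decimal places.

ρ_J = max_k |cos(kπ/89)| = cos(π/89) = 0.99938
√(1 − cos²(π/89)) = sin(π/89) ≈ 0.035291.
ω* = 2/(1 + 0.035291) = 2/1.035291 = 1.93182.
Hence ρ(B_{ω*}) = 1.93182 − 1 = 0.93182.

ω* = 1.93182, ρ_SOR = 0.93182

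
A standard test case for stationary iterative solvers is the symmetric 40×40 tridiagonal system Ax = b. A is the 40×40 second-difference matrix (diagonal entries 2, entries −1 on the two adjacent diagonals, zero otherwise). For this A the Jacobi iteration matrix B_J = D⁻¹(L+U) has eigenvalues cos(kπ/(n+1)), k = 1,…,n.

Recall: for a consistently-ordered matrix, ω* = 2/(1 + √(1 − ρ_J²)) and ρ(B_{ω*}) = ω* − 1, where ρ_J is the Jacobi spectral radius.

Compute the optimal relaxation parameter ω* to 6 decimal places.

spectrum of D⁻¹(L+U) = {cos(kπ/41) : 1≤k≤40}; ρ_J = cos(π/41) = 0.997066.
√(1−ρ_J²) simplifies to sin(π/41) = 0.0765493.
ω* = 2 / (1 + 0.0765493) = 2 / 1.0765493 ≈ 1.857788.
At ω = 1.857788 every |λ(B_ω)| = ω−1, so ρ_SOR = 0.857788.

ω* = 1.857788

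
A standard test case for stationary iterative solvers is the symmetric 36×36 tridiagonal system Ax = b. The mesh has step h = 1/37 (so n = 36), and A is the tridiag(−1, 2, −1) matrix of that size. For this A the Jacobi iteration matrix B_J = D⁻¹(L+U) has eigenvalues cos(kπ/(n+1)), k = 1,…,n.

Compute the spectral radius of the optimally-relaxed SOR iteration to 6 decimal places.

ρ_J = max_k |cos(kπ/37)| = cos(π/37) = 0.996397
1 − cos²(π/37) = sin²(π/37) ⇒ √(1−ρ_J²) = sin(π/37) = 0.0848059.
ω* = 2 / (1 + 0.0848059) = 2 / 1.0848059 ≈ 1.843648.
At ω = 1.843648 every |λ(B_ω)| = ω−1, so ρ_SOR = 0.843648.

ρ_SOR = 0.843648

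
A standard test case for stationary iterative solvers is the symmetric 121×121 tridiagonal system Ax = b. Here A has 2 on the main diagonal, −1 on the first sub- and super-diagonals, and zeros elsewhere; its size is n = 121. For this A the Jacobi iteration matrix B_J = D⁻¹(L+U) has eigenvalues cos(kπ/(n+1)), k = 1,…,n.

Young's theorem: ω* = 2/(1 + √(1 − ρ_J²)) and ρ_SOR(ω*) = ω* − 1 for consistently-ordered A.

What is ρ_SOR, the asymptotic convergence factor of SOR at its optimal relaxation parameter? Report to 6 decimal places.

[ρ_J] n=121: ρ(B_J) = cos(π/(n+1)) = cos(π/122) = 0.999668.
1 − cos²(π/122) = sin²(π/122) ⇒ √(1−ρ_J²) = sin(π/122) = 0.0257479.
So ω* = 2/1.0257479 = 1.949797 (Young).
Hence ρ(B_{ω*}) = 1.949797 − 1 = 0.949797.

ρ_SOR = 0.949797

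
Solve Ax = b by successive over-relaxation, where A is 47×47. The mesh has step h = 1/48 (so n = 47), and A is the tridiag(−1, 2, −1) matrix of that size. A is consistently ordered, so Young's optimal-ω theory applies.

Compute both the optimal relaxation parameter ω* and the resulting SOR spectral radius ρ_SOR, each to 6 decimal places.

ω* = 1.877224, ρ_SOR = 0.877224

ρ_J = max_k |cos(kπ/48)| = cos(π/48) = 0.997859
√(1−ρ_J²) simplifies to sin(π/48) = 0.0654031.
ω* = 2/(1+0.0654031) = 1.877224
and ρ(B_{ω*}) = 1.877224 − 1 = 0.877224.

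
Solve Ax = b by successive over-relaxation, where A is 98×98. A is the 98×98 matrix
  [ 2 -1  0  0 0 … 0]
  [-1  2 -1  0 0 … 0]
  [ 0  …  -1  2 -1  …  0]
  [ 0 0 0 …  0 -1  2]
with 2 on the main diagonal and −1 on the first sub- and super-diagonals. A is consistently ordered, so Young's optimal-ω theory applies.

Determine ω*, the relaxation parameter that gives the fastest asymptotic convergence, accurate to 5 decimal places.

ω* = 1.93850

B_J for the 98×98 system has eigenvalues cos(kπ/99); ρ_J = cos(π/99) = 0.99950.
1 − cos²(π/99) = sin²(π/99) ⇒ √(1−ρ_J²) = sin(π/99) = 0.031728.
[ω*] 2 ÷ (1 + 0.031728) = 2 ÷ 1.031728 = 1.93850.
ρ_SOR = ω* − 1 = 1.93850 − 1 = 0.93850.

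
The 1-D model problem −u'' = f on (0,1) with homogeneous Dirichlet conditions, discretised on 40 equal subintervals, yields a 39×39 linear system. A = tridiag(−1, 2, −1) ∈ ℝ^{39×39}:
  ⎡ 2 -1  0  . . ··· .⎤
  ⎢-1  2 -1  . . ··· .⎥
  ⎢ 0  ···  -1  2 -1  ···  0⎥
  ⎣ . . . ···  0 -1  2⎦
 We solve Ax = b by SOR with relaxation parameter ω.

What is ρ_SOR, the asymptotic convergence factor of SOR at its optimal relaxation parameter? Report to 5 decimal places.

n=39: λ(B_J) = 1 − λ(A)/2 = cos(kπ/40); k=1 gives ρ_J = 0.99692.
√(1−ρ_J²) = |sin(π/40)| = 0.078459
So ω* = 2/1.078459 = 1.85450 (Young).
and ρ(B_{ω*}) = 1.85450 − 1 = 0.85450.

ρ_SOR = 0.85450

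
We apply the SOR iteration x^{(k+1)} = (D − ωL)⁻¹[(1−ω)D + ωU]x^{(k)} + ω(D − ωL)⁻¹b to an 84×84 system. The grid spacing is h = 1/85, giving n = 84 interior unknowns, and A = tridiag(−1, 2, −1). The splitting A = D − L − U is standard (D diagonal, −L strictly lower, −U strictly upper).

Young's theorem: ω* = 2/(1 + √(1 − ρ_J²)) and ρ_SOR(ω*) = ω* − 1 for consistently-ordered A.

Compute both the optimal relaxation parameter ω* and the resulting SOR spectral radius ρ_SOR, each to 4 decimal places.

ω* = 1.9287, ρ_SOR = 0.9287

With n=84, ρ(Jacobi) = cos(π/85) = 0.9993.
√(1 − cos²(π/85)) = sin(π/85) ≈ 0.03695.
Young: ω* = 2/(1+√(1−ρ_J²)) = 2/(1+0.03695) = 2/1.03695 = 1.9287.
[ρ_SOR] ω* − 1 = 0.9287.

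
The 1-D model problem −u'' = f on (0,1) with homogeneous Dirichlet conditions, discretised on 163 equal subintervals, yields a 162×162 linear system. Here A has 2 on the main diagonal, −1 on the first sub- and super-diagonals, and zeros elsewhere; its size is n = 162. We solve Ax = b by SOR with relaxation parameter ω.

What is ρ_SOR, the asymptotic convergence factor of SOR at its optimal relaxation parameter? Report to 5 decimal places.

ρ_SOR = 0.96218

[ρ_J] n=162: ρ(B_J) = cos(π/(n+1)) = cos(π/163) = 0.99981.
√(1−ρ_J²) simplifies to sin(π/163) = 0.019272.
Then 2/(1+√(1−ρ_J²)) = 2/(1+0.019272); ω* = 2/1.019272 = 1.96218.
ρ_SOR = ω* − 1 = 1.96218 − 1 = 0.96218.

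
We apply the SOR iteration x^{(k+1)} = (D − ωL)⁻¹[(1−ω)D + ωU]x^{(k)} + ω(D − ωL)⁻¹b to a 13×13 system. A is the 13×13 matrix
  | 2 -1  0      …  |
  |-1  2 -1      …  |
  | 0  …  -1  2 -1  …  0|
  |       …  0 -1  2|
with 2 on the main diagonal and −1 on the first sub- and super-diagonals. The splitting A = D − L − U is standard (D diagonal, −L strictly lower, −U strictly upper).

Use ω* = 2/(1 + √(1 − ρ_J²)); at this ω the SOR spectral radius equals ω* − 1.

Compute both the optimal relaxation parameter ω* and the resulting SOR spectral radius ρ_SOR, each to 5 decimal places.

ρ_J = max_k |cos(kπ/14)| = cos(π/14) = 0.97493
root = sin(π/14) = 0.222521  (since 1−cos² = sin²).
[ω*] 2 ÷ (1 + 0.222521) = 2 ÷ 1.222521 = 1.63596.
At ω = 1.63596 every |λ(B_ω)| = ω−1, so ρ_SOR = 0.63596.

ω* = 1.63596, ρ_SOR = 0.63596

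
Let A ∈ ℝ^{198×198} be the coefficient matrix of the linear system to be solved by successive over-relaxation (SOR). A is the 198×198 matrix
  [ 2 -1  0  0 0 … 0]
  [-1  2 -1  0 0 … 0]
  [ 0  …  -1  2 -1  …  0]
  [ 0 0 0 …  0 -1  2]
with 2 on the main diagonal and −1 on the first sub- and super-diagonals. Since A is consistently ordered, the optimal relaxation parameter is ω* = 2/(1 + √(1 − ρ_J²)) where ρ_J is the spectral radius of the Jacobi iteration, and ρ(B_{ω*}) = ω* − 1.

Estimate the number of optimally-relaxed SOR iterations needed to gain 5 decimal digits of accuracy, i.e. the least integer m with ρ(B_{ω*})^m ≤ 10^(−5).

m = 365

½·tridiag(1,0,1) at n=198: λ_k = cos(kπ/199); max |λ| at k=1 ⇒ ρ_J = cos(π/199) ≈ 0.9998754.
√(1−ρ_J²) = |sin(π/199)| = 0.0157862
Young: ω* = 2/(1+√(1−ρ_J²)) = 2/(1+0.0157862) = 2/1.0157862 = 1.9689183.
ρ_SOR = ω* − 1 = 1.9689183 − 1 = 0.9689183.
m ≥ 5·ln10 / (−ln 0.9689183) = 364.621; smallest integer m = 365.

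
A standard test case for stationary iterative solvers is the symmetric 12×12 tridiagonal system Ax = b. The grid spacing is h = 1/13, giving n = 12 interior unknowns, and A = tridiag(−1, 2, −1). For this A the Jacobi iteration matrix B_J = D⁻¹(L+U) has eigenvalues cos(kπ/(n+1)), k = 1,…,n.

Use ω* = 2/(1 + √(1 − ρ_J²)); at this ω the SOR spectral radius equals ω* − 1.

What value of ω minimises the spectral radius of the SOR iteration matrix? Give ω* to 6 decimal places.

½·tridiag(1,0,1) at n=12: λ_k = cos(kπ/13); max |λ| at k=1 ⇒ ρ_J = cos(π/13) ≈ 0.970942.
√(1−ρ_J²) = |sin(π/13)| = 0.2393157
ω* = 2/(1+0.2393157) = 1.613794
ρ_SOR = ω* − 1 ≈ 0.613794.

ω* = 1.613794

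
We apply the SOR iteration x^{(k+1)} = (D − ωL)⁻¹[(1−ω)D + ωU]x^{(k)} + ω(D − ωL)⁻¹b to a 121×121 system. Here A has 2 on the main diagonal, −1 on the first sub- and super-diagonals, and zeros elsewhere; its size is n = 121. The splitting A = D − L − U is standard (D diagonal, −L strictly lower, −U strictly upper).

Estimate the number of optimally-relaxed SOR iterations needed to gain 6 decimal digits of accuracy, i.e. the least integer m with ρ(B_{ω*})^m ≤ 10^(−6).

spectrum of D⁻¹(L+U) = {cos(kπ/122) : 1≤k≤121}; ρ_J = cos(π/122) = 0.9996685.
1 − cos²(π/122) = sin²(π/122) ⇒ √(1−ρ_J²) = sin(π/122) = 0.0257479.
Then 2/(1+√(1−ρ_J²)) = 2/(1+0.0257479); ω* = 2/1.0257479 = 1.9497968.
ρ_SOR = ω* − 1 ≈ 0.9497968.
For 6 digits: m = 6·ln10 / (−ln 0.9497968) = 13.8155/0.0515072 = 268.225; round up → m = 269.

m = 269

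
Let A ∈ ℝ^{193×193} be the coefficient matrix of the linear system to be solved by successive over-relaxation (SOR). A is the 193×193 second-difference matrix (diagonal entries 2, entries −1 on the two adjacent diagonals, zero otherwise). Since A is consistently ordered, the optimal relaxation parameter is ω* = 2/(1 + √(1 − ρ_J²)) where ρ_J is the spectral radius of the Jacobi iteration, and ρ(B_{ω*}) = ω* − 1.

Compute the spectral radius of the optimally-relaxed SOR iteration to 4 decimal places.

n=193: λ(B_J) = 1 − λ(A)/2 = cos(kπ/194); k=1 gives ρ_J = 0.9999.
√(1 − cos²(π/194)) = sin(π/194) ≈ 0.01619.
ω* = 2/(1 + 0.01619) = 2/1.01619 = 1.9681.
ρ_SOR = ω* − 1 ≈ 0.9681.

ρ_SOR = 0.9681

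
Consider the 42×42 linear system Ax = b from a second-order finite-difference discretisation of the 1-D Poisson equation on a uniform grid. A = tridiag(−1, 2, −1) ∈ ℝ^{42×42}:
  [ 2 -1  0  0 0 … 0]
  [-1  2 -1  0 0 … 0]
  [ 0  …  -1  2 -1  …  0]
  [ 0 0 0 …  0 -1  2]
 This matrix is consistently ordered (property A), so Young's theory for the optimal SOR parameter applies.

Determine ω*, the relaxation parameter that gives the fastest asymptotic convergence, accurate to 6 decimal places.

With n=42, ρ(Jacobi) = cos(π/43) = 0.997332.
root = sin(π/43) = 0.0729953  (since 1−cos² = sin²).
ω* = 2/(1+0.0729953) = 1.863941
At ω = 1.863941 every |λ(B_ω)| = ω−1, so ρ_SOR = 0.863941.

ω* = 1.863941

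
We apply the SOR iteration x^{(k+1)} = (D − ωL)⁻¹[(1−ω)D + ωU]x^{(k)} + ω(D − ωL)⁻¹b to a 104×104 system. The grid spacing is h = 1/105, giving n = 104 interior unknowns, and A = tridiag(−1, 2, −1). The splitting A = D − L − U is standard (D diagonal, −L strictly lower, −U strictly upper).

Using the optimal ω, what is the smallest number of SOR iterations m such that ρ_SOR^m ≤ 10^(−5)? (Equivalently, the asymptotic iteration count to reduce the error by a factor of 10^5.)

m = 193

spectrum of D⁻¹(L+U) = {cos(kπ/105) : 1≤k≤104}; ρ_J = cos(π/105) = 0.9995524.
root = sin(π/105) = 0.0299155  (since 1−cos² = sin²).
ω* = 2/(1+0.0299155) = 1.9419069
ρ_SOR = ω* − 1 ≈ 0.9419069.
5·ln10 = 11.5129; −ln(0.9419069) = 0.0598488; m = ⌈11.5129/0.0598488⌉ = ⌈192.366⌉ = 193.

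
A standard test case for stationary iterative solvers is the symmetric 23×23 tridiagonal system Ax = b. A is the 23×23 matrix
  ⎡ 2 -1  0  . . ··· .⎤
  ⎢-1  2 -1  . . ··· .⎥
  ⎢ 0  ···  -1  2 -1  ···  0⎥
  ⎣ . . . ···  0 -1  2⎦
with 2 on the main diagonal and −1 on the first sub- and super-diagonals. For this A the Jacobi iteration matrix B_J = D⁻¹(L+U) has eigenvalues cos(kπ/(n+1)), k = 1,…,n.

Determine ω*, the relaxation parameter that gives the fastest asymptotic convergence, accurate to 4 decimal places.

ω* = 1.7691

spectrum of D⁻¹(L+U) = {cos(kπ/24) : 1≤k≤23}; ρ_J = cos(π/24) = 0.9914.
√(1−ρ_J²) simplifies to sin(π/24) = 0.13053.
ω* = 2/(1 + 0.13053) = 2/1.13053 = 1.7691.
ρ_SOR = ω* − 1 = 1.7691 − 1 = 0.7691.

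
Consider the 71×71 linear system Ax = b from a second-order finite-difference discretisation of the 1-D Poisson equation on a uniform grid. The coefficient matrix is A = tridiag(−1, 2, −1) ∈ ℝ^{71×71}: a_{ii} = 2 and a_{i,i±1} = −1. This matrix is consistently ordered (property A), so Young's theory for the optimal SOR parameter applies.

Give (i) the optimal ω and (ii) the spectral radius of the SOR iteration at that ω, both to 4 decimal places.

n=71: λ(B_J) = 1 − λ(A)/2 = cos(kπ/72); k=1 gives ρ_J = 0.9990.
√(1−ρ_J²) = |sin(π/72)| = 0.04362
ω* = 2/(1+0.04362) = 1.9164
Hence ρ(B_{ω*}) = 1.9164 − 1 = 0.9164.

ω* = 1.9164, ρ_SOR = 0.9164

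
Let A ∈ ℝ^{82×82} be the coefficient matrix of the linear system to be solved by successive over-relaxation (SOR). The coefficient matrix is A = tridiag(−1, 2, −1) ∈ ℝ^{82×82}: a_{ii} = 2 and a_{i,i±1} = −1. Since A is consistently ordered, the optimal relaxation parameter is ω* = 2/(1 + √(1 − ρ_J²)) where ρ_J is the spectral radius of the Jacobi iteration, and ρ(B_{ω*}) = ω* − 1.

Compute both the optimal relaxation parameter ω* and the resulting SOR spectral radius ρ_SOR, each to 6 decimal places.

ω* = 1.927077, ρ_SOR = 0.927077

n=82: λ(B_J) = 1 − λ(A)/2 = cos(kπ/83); k=1 gives ρ_J = 0.999284.
√(1−ρ_J²) = |sin(π/83)| = 0.0378415
Young: ω* = 2/(1+√(1−ρ_J²)) = 2/(1+0.0378415) = 2/1.0378415 = 1.927077.
ρ_SOR = ω* − 1 = 1.927077 − 1 = 0.927077.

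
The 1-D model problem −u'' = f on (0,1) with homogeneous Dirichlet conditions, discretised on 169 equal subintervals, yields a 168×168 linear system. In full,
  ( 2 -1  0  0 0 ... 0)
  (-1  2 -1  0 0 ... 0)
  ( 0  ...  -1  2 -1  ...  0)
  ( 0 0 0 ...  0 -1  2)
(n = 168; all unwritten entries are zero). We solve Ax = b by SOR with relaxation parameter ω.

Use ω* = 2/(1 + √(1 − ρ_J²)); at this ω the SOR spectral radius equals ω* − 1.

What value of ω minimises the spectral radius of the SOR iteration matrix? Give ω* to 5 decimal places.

ρ_J = max_k |cos(kπ/169)| = cos(π/169) = 0.99983
1 − cos²(π/169) = sin²(π/169) ⇒ √(1−ρ_J²) = sin(π/169) = 0.018588.
[ω*] 2 ÷ (1 + 0.018588) = 2 ÷ 1.018588 = 1.96350.
At ω = 1.96350 every |λ(B_ω)| = ω−1, so ρ_SOR = 0.96350.

ω* = 1.96350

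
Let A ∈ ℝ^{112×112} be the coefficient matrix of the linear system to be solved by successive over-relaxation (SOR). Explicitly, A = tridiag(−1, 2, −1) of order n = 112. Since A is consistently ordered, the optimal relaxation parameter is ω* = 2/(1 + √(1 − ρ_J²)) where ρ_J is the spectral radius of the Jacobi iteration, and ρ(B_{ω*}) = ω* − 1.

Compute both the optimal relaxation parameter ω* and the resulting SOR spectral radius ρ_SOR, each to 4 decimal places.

B_J for the 112×112 system has eigenvalues cos(kπ/113); ρ_J = cos(π/113) = 0.9996.
√(1−ρ_J²) simplifies to sin(π/113) = 0.02780.
ω* = 2/(1+0.02780) = 1.9459
[ρ_SOR] ω* − 1 = 0.9459.

ω* = 1.9459, ρ_SOR = 0.9459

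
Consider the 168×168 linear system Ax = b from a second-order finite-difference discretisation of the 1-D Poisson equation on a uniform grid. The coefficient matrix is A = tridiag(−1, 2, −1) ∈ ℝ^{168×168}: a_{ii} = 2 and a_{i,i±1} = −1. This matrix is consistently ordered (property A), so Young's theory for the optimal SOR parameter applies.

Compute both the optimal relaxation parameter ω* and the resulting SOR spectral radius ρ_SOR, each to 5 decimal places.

spectrum of D⁻¹(L+U) = {cos(kπ/169) : 1≤k≤168}; ρ_J = cos(π/169) = 0.99983.
√(1 − cos²(π/169)) = sin(π/169) ≈ 0.018588.
So ω* = 2/1.018588 = 1.96350 (Young).
ρ(B_{ω*}) = ω*−1 = 0.96350

ω* = 1.96350, ρ_SOR = 0.96350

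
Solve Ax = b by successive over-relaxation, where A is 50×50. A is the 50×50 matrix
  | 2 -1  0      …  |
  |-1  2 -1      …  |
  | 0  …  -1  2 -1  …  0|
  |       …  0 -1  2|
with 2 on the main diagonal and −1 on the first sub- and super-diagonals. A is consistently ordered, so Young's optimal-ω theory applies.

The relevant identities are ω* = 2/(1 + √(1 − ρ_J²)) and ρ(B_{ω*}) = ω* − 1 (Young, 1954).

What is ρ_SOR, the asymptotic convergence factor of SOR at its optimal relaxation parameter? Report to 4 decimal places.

ρ_J = max_k |cos(kπ/51)| = cos(π/51) = 0.9981
√(1−ρ_J²) = |sin(π/51)| = 0.06156
ω* = 2/(1+0.06156) = 1.8840
Hence ρ(B_{ω*}) = 1.8840 − 1 = 0.8840.

ρ_SOR = 0.8840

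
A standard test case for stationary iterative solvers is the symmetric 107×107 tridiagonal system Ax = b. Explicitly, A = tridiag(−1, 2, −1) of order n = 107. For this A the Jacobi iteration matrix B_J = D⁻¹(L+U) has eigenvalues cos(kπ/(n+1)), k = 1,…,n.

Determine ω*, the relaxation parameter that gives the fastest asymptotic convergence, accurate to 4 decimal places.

With n=107, ρ(Jacobi) = cos(π/108) = 0.9996.
√(1−ρ_J²) = |sin(π/108)| = 0.02908
Then 2/(1+√(1−ρ_J²)) = 2/(1+0.02908); ω* = 2/1.02908 = 1.9435.
[ρ_SOR] ω* − 1 = 0.9435.

ω* = 1.9435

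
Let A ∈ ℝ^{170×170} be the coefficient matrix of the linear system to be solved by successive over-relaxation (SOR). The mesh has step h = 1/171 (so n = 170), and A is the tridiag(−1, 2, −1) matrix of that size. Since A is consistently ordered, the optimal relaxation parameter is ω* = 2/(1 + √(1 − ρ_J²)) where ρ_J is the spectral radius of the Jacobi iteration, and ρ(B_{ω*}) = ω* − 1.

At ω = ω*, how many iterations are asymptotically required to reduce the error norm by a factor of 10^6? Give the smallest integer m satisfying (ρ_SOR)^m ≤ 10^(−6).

m = 376

½·tridiag(1,0,1) at n=170: λ_k = cos(kπ/171); max |λ| at k=1 ⇒ ρ_J = cos(π/171) ≈ 0.9998312.
√(1−ρ_J²) = |sin(π/171)| = 0.0183709
ω* = 2 / (1 + 0.0183709) = 2 / 1.0183709 ≈ 1.9639210.
ρ_SOR = ω* − 1 ≈ 0.9639210.
(0.9639210)^m ≤ 10^{−6}  ⇒  m·ln(0.9639210) ≤ −6·ln10  ⇒  m ≥ 375.974  ⇒  m = 376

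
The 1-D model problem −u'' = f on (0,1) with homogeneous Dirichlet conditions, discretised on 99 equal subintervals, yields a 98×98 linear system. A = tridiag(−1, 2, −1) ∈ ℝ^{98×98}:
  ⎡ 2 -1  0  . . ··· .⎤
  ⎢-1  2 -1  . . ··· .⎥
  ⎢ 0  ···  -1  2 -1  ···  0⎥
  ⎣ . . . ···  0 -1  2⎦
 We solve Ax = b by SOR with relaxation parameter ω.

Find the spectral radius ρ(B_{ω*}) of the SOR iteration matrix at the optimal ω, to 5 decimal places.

ρ_SOR = 0.93850

n=98: λ(B_J) = 1 − λ(A)/2 = cos(kπ/99); k=1 gives ρ_J = 0.99950.
√(1−ρ_J²) = |sin(π/99)| = 0.031728
ω* = 2/(1+0.031728) = 1.93850
At ω = 1.93850 every |λ(B_ω)| = ω−1, so ρ_SOR = 0.93850.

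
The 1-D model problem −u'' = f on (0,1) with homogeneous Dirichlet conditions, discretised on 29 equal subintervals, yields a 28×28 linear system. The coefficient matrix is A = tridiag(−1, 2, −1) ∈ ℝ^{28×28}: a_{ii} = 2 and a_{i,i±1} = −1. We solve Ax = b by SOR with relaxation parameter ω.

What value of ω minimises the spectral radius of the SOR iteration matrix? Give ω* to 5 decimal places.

ω* = 1.80486

spectrum of D⁻¹(L+U) = {cos(kπ/29) : 1≤k≤28}; ρ_J = cos(π/29) = 0.99414.
√(1 − cos²(π/29)) = sin(π/29) ≈ 0.108119.
Then 2/(1+√(1−ρ_J²)) = 2/(1+0.108119); ω* = 2/1.108119 = 1.80486.
Hence ρ(B_{ω*}) = 1.80486 − 1 = 0.80486.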